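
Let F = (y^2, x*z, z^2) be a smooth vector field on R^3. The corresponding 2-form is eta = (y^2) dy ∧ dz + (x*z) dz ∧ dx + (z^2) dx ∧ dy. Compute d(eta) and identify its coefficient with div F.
d(eta) = (2*z) dx ∧ dy ∧ dz; div F = 2*z

For a 2-form in R^3 of the form above, applying d gives a 3-form with coefficient ∂P/∂x + ∂Q/∂y + ∂R/∂z:
  ∂P/∂x = 0
  ∂Q/∂y = 0
  ∂R/∂z = 2*z
Sum = 2*z, which is exactly div F.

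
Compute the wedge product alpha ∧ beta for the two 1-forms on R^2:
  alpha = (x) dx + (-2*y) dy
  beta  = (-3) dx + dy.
alpha ∧ beta = (x - 6*y) dx ∧ dy

Distribute the wedge, using dx_i ∧ dx_j = -dx_j ∧ dx_i and dx_i ∧ dx_i = 0. For each pair (i, j) with i < j, the coefficient of dx_i ∧ dx_j in alpha ∧ beta is (alpha_i * beta_j - alpha_j * beta_i). Collecting: alpha ∧ beta = (x - 6*y) dx ∧ dy.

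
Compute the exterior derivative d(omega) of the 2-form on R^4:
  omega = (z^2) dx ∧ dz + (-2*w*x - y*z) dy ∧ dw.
d(omega) = (-2*w) dx ∧ dy ∧ dw + (y) dy ∧ dz ∧ dw

For a 2-form omega = sum_{i<j} g_{ij} dx_i ∧ dx_j, the exterior derivative is
  d(omega) = sum_{i<j} d(g_{ij}) ∧ dx_i ∧ dx_j = sum_{i<j, k} (∂g_{ij}/∂x_k) dx_k ∧ dx_i ∧ dx_j.
Expand each term, using dx_k ∧ dx_i ∧ dx_j = sgn(permutation) dx_{(a)} ∧ dx_{(b)} ∧ dx_{(c)} with (a < b < c) sorted:
  d(-2*w*x - y*z) includes (∂/∂x)(-2*w*x - y*z) dx = (-2*w) dx, which multiplied by dy ∧ dw gives (-2*w) dx ∧ dy ∧ dw
  d(-2*w*x - y*z) includes (∂/∂z)(-2*w*x - y*z) dz = (-y) dz, which multiplied by dy ∧ dw gives (y) dy ∧ dz ∧ dw
Collecting like 3-forms: d(omega) = (-2*w) dx ∧ dy ∧ dw + (y) dy ∧ dz ∧ dw.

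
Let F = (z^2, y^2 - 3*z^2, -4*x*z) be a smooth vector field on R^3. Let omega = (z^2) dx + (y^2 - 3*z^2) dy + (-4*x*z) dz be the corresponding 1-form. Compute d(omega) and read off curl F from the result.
d(omega) = (6*z) dy ∧ dz + (6*z) dz ∧ dx + (0) dx ∧ dy; curl F = (6*z, 6*z, 0)

d omega = sum_{i<j} (∂f_j/∂x_i - ∂f_i/∂x_j) dx_i ∧ dx_j. Under the identification (dy ∧ dz, dz ∧ dx, dx ∧ dy) ↔ (e_x, e_y, e_z), the coefficients are exactly the components of curl F. Compute:
  ∂R/∂y - ∂Q/∂z = (0) - (-6*z) = 6*z
  ∂P/∂z - ∂R/∂x = (2*z) - (-4*z) = 6*z
  ∂Q/∂x - ∂P/∂y = (0) - (0) = 0.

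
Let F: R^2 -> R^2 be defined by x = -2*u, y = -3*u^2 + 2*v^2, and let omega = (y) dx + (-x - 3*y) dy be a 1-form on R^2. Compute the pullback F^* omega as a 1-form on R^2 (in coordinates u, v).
F^* omega = (-54*u^3 - 6*u^2 + 36*u*v^2 - 4*v^2) du + (4*v*(9*u^2 + 2*u - 6*v^2)) dv

Using F^*(f dg) = (f ∘ F) d(g ∘ F), substitute each coordinate x_i by F_i(u, v) in f_i, and replace dx_i by d F_i = (∂F_i/∂u) du + (∂F_i/∂v) dv.
  For the x component: f_1(F) = -3*u^2 + 2*v^2; d F_1 = (-2) du + (0) dv
  For the y component: f_2(F) = 9*u^2 + 2*u - 6*v^2; d F_2 = (-6*u) du + (4*v) dv
Combining and collecting du, dv coefficients:
  coeff of du: -54*u^3 - 6*u^2 + 36*u*v^2 - 4*v^2
  coeff of dv: 4*v*(9*u^2 + 2*u - 6*v^2)
F^* omega = (-54*u^3 - 6*u^2 + 36*u*v^2 - 4*v^2) du + (4*v*(9*u^2 + 2*u - 6*v^2)) dv.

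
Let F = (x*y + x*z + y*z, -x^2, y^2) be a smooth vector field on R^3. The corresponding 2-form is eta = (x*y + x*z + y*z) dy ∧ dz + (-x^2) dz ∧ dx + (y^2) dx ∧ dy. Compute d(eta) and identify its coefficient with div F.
d(eta) = (y + z) dx ∧ dy ∧ dz; div F = y + z

For a 2-form in R^3 of the form above, applying d gives a 3-form with coefficient ∂P/∂x + ∂Q/∂y + ∂R/∂z:
  ∂P/∂x = y + z
  ∂Q/∂y = 0
  ∂R/∂z = 0
Sum = y + z, which is exactly div F.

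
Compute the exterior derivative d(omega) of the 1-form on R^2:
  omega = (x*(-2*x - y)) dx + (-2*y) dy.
d(omega) = (x) dx ∧ dy

For a 1-form omega = sum_i f_i dx_i, the exterior derivative is
  d(omega) = sum_{i < j} (∂f_j/∂x_i - ∂f_i/∂x_j) dx_i ∧ dx_j.
  coefficient of dx ∧ dy: ∂f_2/∂x - ∂f_1/∂y = ∂(-2*y)/∂x - ∂(x*(-2*x - y))/∂y = x
Assembling: d(omega) = (x) dx ∧ dy.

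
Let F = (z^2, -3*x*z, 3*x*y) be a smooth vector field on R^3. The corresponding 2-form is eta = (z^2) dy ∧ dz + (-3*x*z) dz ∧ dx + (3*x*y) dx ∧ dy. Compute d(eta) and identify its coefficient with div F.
d(eta) = (0) dx ∧ dy ∧ dz; div F = 0

For a 2-form in R^3 of the form above, applying d gives a 3-form with coefficient ∂P/∂x + ∂Q/∂y + ∂R/∂z:
  ∂P/∂x = 0
  ∂Q/∂y = 0
  ∂R/∂z = 0
Sum = 0, which is exactly div F.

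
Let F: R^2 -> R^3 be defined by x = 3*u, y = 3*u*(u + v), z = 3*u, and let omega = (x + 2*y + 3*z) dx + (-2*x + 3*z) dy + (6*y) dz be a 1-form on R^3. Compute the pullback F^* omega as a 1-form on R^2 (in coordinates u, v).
F^* omega = (9*u*(10*u + 9*v + 4)) du + (9*u^2) dv

Using F^*(f dg) = (f ∘ F) d(g ∘ F), substitute each coordinate x_i by F_i(u, v) in f_i, and replace dx_i by d F_i = (∂F_i/∂u) du + (∂F_i/∂v) dv.
  For the x component: f_1(F) = 6*u*(u + v + 2); d F_1 = (3) du + (0) dv
  For the y component: f_2(F) = 3*u; d F_2 = (6*u + 3*v) du + (3*u) dv
  For the z component: f_3(F) = 18*u*(u + v); d F_3 = (3) du + (0) dv
Combining and collecting du, dv coefficients:
  coeff of du: 9*u*(10*u + 9*v + 4)
  coeff of dv: 9*u^2
F^* omega = (9*u*(10*u + 9*v + 4)) du + (9*u^2) dv.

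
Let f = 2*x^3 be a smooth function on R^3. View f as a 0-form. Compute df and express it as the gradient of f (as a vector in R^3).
df = (6*x^2) dx + (0) dy + (0) dz; grad f = (6*x^2, 0, 0)

For a 0-form f, d f = (∂f/∂x) dx + (∂f/∂y) dy + (∂f/∂z) dz. The components of the vector representation are exactly the entries of grad f in Cartesian coordinates:
  ∂f/∂x = 6*x^2
  ∂f/∂y = 0
  ∂f/∂z = 0.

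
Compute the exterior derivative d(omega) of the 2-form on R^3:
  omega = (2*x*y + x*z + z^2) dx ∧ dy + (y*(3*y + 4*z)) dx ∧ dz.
d(omega) = (x - 6*y - 2*z) dx ∧ dy ∧ dz

For a 2-form omega = sum_{i<j} g_{ij} dx_i ∧ dx_j, the exterior derivative is
  d(omega) = sum_{i<j} d(g_{ij}) ∧ dx_i ∧ dx_j = sum_{i<j, k} (∂g_{ij}/∂x_k) dx_k ∧ dx_i ∧ dx_j.
Expand each term, using dx_k ∧ dx_i ∧ dx_j = sgn(permutation) dx_{(a)} ∧ dx_{(b)} ∧ dx_{(c)} with (a < b < c) sorted:
  d(2*x*y + x*z + z^2) includes (∂/∂z)(2*x*y + x*z + z^2) dz = (x + 2*z) dz, which multiplied by dx ∧ dy gives (x + 2*z) dx ∧ dy ∧ dz
  d(y*(3*y + 4*z)) includes (∂/∂y)(y*(3*y + 4*z)) dy = (6*y + 4*z) dy, which multiplied by dx ∧ dz gives (-6*y - 4*z) dx ∧ dy ∧ dz
Collecting like 3-forms: d(omega) = (x - 6*y - 2*z) dx ∧ dy ∧ dz.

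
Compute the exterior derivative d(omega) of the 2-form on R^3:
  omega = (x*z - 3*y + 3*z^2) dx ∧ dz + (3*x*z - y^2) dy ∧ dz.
d(omega) = (3*z + 3) dx ∧ dy ∧ dz

For a 2-form omega = sum_{i<j} g_{ij} dx_i ∧ dx_j, the exterior derivative is
  d(omega) = sum_{i<j} d(g_{ij}) ∧ dx_i ∧ dx_j = sum_{i<j, k} (∂g_{ij}/∂x_k) dx_k ∧ dx_i ∧ dx_j.
Expand each term, using dx_k ∧ dx_i ∧ dx_j = sgn(permutation) dx_{(a)} ∧ dx_{(b)} ∧ dx_{(c)} with (a < b < c) sorted:
  d(x*z - 3*y + 3*z^2) includes (∂/∂y)(x*z - 3*y + 3*z^2) dy = (-3) dy, which multiplied by dx ∧ dz gives (3) dx ∧ dy ∧ dz
  d(3*x*z - y^2) includes (∂/∂x)(3*x*z - y^2) dx = (3*z) dx, which multiplied by dy ∧ dz gives (3*z) dx ∧ dy ∧ dz
Collecting like 3-forms: d(omega) = (3*z + 3) dx ∧ dy ∧ dz.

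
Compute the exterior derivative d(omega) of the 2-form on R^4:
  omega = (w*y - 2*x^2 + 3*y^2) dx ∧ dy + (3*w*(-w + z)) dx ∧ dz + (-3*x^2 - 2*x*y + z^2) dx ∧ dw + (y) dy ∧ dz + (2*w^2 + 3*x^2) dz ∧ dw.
d(omega) = (2*x + y) dx ∧ dy ∧ dw + (-6*w + 6*x + z) dx ∧ dz ∧ dw

For a 2-form omega = sum_{i<j} g_{ij} dx_i ∧ dx_j, the exterior derivative is
  d(omega) = sum_{i<j} d(g_{ij}) ∧ dx_i ∧ dx_j = sum_{i<j, k} (∂g_{ij}/∂x_k) dx_k ∧ dx_i ∧ dx_j.
Expand each term, using dx_k ∧ dx_i ∧ dx_j = sgn(permutation) dx_{(a)} ∧ dx_{(b)} ∧ dx_{(c)} with (a < b < c) sorted:
  d(w*y - 2*x^2 + 3*y^2) includes (∂/∂w)(w*y - 2*x^2 + 3*y^2) dw = (y) dw, which multiplied by dx ∧ dy gives (y) dx ∧ dy ∧ dw
  d(3*w*(-w + z)) includes (∂/∂w)(3*w*(-w + z)) dw = (-6*w + 3*z) dw, which multiplied by dx ∧ dz gives (-6*w + 3*z) dx ∧ dz ∧ dw
  d(-3*x^2 - 2*x*y + z^2) includes (∂/∂y)(-3*x^2 - 2*x*y + z^2) dy = (-2*x) dy, which multiplied by dx ∧ dw gives (2*x) dx ∧ dy ∧ dw
  d(-3*x^2 - 2*x*y + z^2) includes (∂/∂z)(-3*x^2 - 2*x*y + z^2) dz = (2*z) dz, which multiplied by dx ∧ dw gives (-2*z) dx ∧ dz ∧ dw
  d(2*w^2 + 3*x^2) includes (∂/∂x)(2*w^2 + 3*x^2) dx = (6*x) dx, which multiplied by dz ∧ dw gives (6*x) dx ∧ dz ∧ dw
Collecting like 3-forms: d(omega) = (2*x + y) dx ∧ dy ∧ dw + (-6*w + 6*x + z) dx ∧ dz ∧ dw.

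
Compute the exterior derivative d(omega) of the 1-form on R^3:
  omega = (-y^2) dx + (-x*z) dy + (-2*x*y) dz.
d(omega) = (2*y - z) dx ∧ dy + (-2*y) dx ∧ dz + (-x) dy ∧ dz

For a 1-form omega = sum_i f_i dx_i, the exterior derivative is
  d(omega) = sum_{i < j} (∂f_j/∂x_i - ∂f_i/∂x_j) dx_i ∧ dx_j.
  coefficient of dx ∧ dy: ∂f_2/∂x - ∂f_1/∂y = ∂(-x*z)/∂x - ∂(-y^2)/∂y = 2*y - z
  coefficient of dx ∧ dz: ∂f_3/∂x - ∂f_1/∂z = ∂(-2*x*y)/∂x - ∂(-y^2)/∂z = -2*y
  coefficient of dy ∧ dz: ∂f_3/∂y - ∂f_2/∂z = ∂(-2*x*y)/∂y - ∂(-x*z)/∂z = -x
Assembling: d(omega) = (2*y - z) dx ∧ dy + (-2*y) dx ∧ dz + (-x) dy ∧ dz.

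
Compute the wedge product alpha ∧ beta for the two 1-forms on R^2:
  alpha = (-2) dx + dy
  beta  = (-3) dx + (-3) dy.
alpha ∧ beta = (9) dx ∧ dy

Distribute the wedge, using dx_i ∧ dx_j = -dx_j ∧ dx_i and dx_i ∧ dx_i = 0. For each pair (i, j) with i < j, the coefficient of dx_i ∧ dx_j in alpha ∧ beta is (alpha_i * beta_j - alpha_j * beta_i). Collecting: alpha ∧ beta = (9) dx ∧ dy.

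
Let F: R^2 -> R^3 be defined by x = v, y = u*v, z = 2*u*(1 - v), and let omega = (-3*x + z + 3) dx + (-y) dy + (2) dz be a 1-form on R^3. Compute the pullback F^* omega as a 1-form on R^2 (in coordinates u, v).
F^* omega = (-u*v^2 - 4*v + 4) du + (-u^2*v - 2*u*v - 2*u - 3*v + 3) dv

Using F^*(f dg) = (f ∘ F) d(g ∘ F), substitute each coordinate x_i by F_i(u, v) in f_i, and replace dx_i by d F_i = (∂F_i/∂u) du + (∂F_i/∂v) dv.
  For the x component: f_1(F) = -2*u*v + 2*u - 3*v + 3; d F_1 = (0) du + (1) dv
  For the y component: f_2(F) = -u*v; d F_2 = (v) du + (u) dv
  For the z component: f_3(F) = 2; d F_3 = (2 - 2*v) du + (-2*u) dv
Combining and collecting du, dv coefficients:
  coeff of du: -u*v^2 - 4*v + 4
  coeff of dv: -u^2*v - 2*u*v - 2*u - 3*v + 3
F^* omega = (-u*v^2 - 4*v + 4) du + (-u^2*v - 2*u*v - 2*u - 3*v + 3) dv.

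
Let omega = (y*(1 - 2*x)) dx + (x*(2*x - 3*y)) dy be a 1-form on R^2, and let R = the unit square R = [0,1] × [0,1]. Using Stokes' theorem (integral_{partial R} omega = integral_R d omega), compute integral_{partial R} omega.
integral_(partial R) omega = 1/2

Stokes: integral_partial_R omega = integral_R d omega with d omega = (∂Q/∂x - ∂P/∂y) dx ∧ dy.
  ∂Q/∂x = 4*x - 3*y
  ∂P/∂y = 1 - 2*x
  integrand = ∂Q/∂x - ∂P/∂y = 6*x - 3*y - 1.
Integrating over R: integral_0^1 integral_0^1 (6*x - 3*y - 1) dx dy = 1/2.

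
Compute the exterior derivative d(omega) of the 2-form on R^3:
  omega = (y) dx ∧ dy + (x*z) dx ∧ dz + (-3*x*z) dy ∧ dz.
d(omega) = (-3*z) dx ∧ dy ∧ dz

For a 2-form omega = sum_{i<j} g_{ij} dx_i ∧ dx_j, the exterior derivative is
  d(omega) = sum_{i<j} d(g_{ij}) ∧ dx_i ∧ dx_j = sum_{i<j, k} (∂g_{ij}/∂x_k) dx_k ∧ dx_i ∧ dx_j.
Expand each term, using dx_k ∧ dx_i ∧ dx_j = sgn(permutation) dx_{(a)} ∧ dx_{(b)} ∧ dx_{(c)} with (a < b < c) sorted:
  d(-3*x*z) includes (∂/∂x)(-3*x*z) dx = (-3*z) dx, which multiplied by dy ∧ dz gives (-3*z) dx ∧ dy ∧ dz
Collecting like 3-forms: d(omega) = (-3*z) dx ∧ dy ∧ dz.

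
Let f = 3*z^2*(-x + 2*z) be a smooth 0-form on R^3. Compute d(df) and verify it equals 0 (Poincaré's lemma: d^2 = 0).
d(df) = 0

Step 1: df = sum_i (∂f/∂x_i) dx_i = (-3*z^2) dx + (0) dy + (6*z*(-x + 3*z)) dz.
Step 2: Apply d again. Using the 1-form formula, the coefficient of dx ∧ dy in d(df) is ∂^2 f/∂x ∂y - ∂^2 f/∂y ∂x = (0) - (0) = 0 (equality of mixed partials for smooth f).
Similarly for dx ∧ dz and dy ∧ dz — all coefficients vanish. So d(df) = 0.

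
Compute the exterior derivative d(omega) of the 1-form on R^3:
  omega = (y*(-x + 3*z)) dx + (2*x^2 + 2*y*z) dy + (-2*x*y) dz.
d(omega) = (5*x - 3*z) dx ∧ dy + (-5*y) dx ∧ dz + (-2*x - 2*y) dy ∧ dz

For a 1-form omega = sum_i f_i dx_i, the exterior derivative is
  d(omega) = sum_{i < j} (∂f_j/∂x_i - ∂f_i/∂x_j) dx_i ∧ dx_j.
  coefficient of dx ∧ dy: ∂f_2/∂x - ∂f_1/∂y = ∂(2*x^2 + 2*y*z)/∂x - ∂(y*(-x + 3*z))/∂y = 5*x - 3*z
  coefficient of dx ∧ dz: ∂f_3/∂x - ∂f_1/∂z = ∂(-2*x*y)/∂x - ∂(y*(-x + 3*z))/∂z = -5*y
  coefficient of dy ∧ dz: ∂f_3/∂y - ∂f_2/∂z = ∂(-2*x*y)/∂y - ∂(2*x^2 + 2*y*z)/∂z = -2*x - 2*y
Assembling: d(omega) = (5*x - 3*z) dx ∧ dy + (-5*y) dx ∧ dz + (-2*x - 2*y) dy ∧ dz.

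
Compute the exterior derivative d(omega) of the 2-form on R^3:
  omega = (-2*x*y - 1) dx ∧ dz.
d(omega) = (2*x) dx ∧ dy ∧ dz

For a 2-form omega = sum_{i<j} g_{ij} dx_i ∧ dx_j, the exterior derivative is
  d(omega) = sum_{i<j} d(g_{ij}) ∧ dx_i ∧ dx_j = sum_{i<j, k} (∂g_{ij}/∂x_k) dx_k ∧ dx_i ∧ dx_j.
Expand each term, using dx_k ∧ dx_i ∧ dx_j = sgn(permutation) dx_{(a)} ∧ dx_{(b)} ∧ dx_{(c)} with (a < b < c) sorted:
  d(-2*x*y - 1) includes (∂/∂y)(-2*x*y - 1) dy = (-2*x) dy, which multiplied by dx ∧ dz gives (2*x) dx ∧ dy ∧ dz
Collecting like 3-forms: d(omega) = (2*x) dx ∧ dy ∧ dz.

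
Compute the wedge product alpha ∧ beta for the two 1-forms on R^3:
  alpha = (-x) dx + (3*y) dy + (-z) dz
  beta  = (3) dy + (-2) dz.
alpha ∧ beta = (-3*x) dx ∧ dy + (2*x) dx ∧ dz + (-6*y + 3*z) dy ∧ dz

Distribute the wedge, using dx_i ∧ dx_j = -dx_j ∧ dx_i and dx_i ∧ dx_i = 0. For each pair (i, j) with i < j, the coefficient of dx_i ∧ dx_j in alpha ∧ beta is (alpha_i * beta_j - alpha_j * beta_i). Collecting: alpha ∧ beta = (-3*x) dx ∧ dy + (2*x) dx ∧ dz + (-6*y + 3*z) dy ∧ dz.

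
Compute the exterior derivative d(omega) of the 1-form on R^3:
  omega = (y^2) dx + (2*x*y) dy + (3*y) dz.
d(omega) = (3) dy ∧ dz

For a 1-form omega = sum_i f_i dx_i, the exterior derivative is
  d(omega) = sum_{i < j} (∂f_j/∂x_i - ∂f_i/∂x_j) dx_i ∧ dx_j.
  coefficient of dy ∧ dz: ∂f_3/∂y - ∂f_2/∂z = ∂(3*y)/∂y - ∂(2*x*y)/∂z = 3
Assembling: d(omega) = (3) dy ∧ dz.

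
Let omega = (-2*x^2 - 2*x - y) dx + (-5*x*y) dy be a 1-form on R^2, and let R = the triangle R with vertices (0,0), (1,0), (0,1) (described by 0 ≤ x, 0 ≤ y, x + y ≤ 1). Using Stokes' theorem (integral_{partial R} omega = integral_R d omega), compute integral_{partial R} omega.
integral_(partial R) omega = -1/3

Stokes: integral_partial_R omega = integral_R d omega with d omega = (∂Q/∂x - ∂P/∂y) dx ∧ dy.
  ∂Q/∂x = -5*y
  ∂P/∂y = -1
  integrand = ∂Q/∂x - ∂P/∂y = 1 - 5*y.
Integrating over R: integral_0^1 integral_0^{1-x} (1 - 5*y) dy dx = -1/3.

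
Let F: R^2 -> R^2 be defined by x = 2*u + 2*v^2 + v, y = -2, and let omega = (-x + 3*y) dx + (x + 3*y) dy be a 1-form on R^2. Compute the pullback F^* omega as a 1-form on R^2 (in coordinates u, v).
F^* omega = (-4*u - 4*v^2 - 2*v - 12) du + (-8*u*v - 2*u - 8*v^3 - 6*v^2 - 25*v - 6) dv

Using F^*(f dg) = (f ∘ F) d(g ∘ F), substitute each coordinate x_i by F_i(u, v) in f_i, and replace dx_i by d F_i = (∂F_i/∂u) du + (∂F_i/∂v) dv.
  For the x component: f_1(F) = -2*u - 2*v^2 - v - 6; d F_1 = (2) du + (4*v + 1) dv
  For the y component: f_2(F) = 2*u + 2*v^2 + v - 6; d F_2 = (0) du + (0) dv
Combining and collecting du, dv coefficients:
  coeff of du: -4*u - 4*v^2 - 2*v - 12
  coeff of dv: -8*u*v - 2*u - 8*v^3 - 6*v^2 - 25*v - 6
F^* omega = (-4*u - 4*v^2 - 2*v - 12) du + (-8*u*v - 2*u - 8*v^3 - 6*v^2 - 25*v - 6) dv.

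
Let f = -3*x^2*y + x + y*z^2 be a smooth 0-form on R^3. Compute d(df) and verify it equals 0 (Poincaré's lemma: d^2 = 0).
d(df) = 0

Step 1: df = sum_i (∂f/∂x_i) dx_i = (-6*x*y + 1) dx + (-3*x^2 + z^2) dy + (2*y*z) dz.
Step 2: Apply d again. Using the 1-form formula, the coefficient of dx ∧ dy in d(df) is ∂^2 f/∂x ∂y - ∂^2 f/∂y ∂x = (-6*x) - (-6*x) = 0 (equality of mixed partials for smooth f).
Similarly for dx ∧ dz and dy ∧ dz — all coefficients vanish. So d(df) = 0.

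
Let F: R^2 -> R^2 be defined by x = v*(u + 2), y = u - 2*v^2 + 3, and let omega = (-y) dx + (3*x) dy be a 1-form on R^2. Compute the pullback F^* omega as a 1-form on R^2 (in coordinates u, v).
F^* omega = (v*(2*u + 2*v^2 + 3)) du + (-u^2 - 10*u*v^2 - 5*u - 20*v^2 - 6) dv

Using F^*(f dg) = (f ∘ F) d(g ∘ F), substitute each coordinate x_i by F_i(u, v) in f_i, and replace dx_i by d F_i = (∂F_i/∂u) du + (∂F_i/∂v) dv.
  For the x component: f_1(F) = -u + 2*v^2 - 3; d F_1 = (v) du + (u + 2) dv
  For the y component: f_2(F) = 3*v*(u + 2); d F_2 = (1) du + (-4*v) dv
Combining and collecting du, dv coefficients:
  coeff of du: v*(2*u + 2*v^2 + 3)
  coeff of dv: -u^2 - 10*u*v^2 - 5*u - 20*v^2 - 6
F^* omega = (v*(2*u + 2*v^2 + 3)) du + (-u^2 - 10*u*v^2 - 5*u - 20*v^2 - 6) dv.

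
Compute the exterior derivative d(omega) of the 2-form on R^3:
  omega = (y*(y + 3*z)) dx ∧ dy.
d(omega) = (3*y) dx ∧ dy ∧ dz

For a 2-form omega = sum_{i<j} g_{ij} dx_i ∧ dx_j, the exterior derivative is
  d(omega) = sum_{i<j} d(g_{ij}) ∧ dx_i ∧ dx_j = sum_{i<j, k} (∂g_{ij}/∂x_k) dx_k ∧ dx_i ∧ dx_j.
Expand each term, using dx_k ∧ dx_i ∧ dx_j = sgn(permutation) dx_{(a)} ∧ dx_{(b)} ∧ dx_{(c)} with (a < b < c) sorted:
  d(y*(y + 3*z)) includes (∂/∂z)(y*(y + 3*z)) dz = (3*y) dz, which multiplied by dx ∧ dy gives (3*y) dx ∧ dy ∧ dz
Collecting like 3-forms: d(omega) = (3*y) dx ∧ dy ∧ dz.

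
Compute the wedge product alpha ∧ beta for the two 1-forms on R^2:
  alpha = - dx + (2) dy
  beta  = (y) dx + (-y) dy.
alpha ∧ beta = (-y) dx ∧ dy

Distribute the wedge, using dx_i ∧ dx_j = -dx_j ∧ dx_i and dx_i ∧ dx_i = 0. For each pair (i, j) with i < j, the coefficient of dx_i ∧ dx_j in alpha ∧ beta is (alpha_i * beta_j - alpha_j * beta_i). Collecting: alpha ∧ beta = (-y) dx ∧ dy.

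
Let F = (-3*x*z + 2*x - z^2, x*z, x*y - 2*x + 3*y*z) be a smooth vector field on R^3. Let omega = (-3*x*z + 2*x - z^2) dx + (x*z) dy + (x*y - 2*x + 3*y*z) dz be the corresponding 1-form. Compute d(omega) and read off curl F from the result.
d(omega) = (3*z) dy ∧ dz + (-3*x - y - 2*z + 2) dz ∧ dx + (z) dx ∧ dy; curl F = (3*z, -3*x - y - 2*z + 2, z)

d omega = sum_{i<j} (∂f_j/∂x_i - ∂f_i/∂x_j) dx_i ∧ dx_j. Under the identification (dy ∧ dz, dz ∧ dx, dx ∧ dy) ↔ (e_x, e_y, e_z), the coefficients are exactly the components of curl F. Compute:
  ∂R/∂y - ∂Q/∂z = (x + 3*z) - (x) = 3*z
  ∂P/∂z - ∂R/∂x = (-3*x - 2*z) - (y - 2) = -3*x - y - 2*z + 2
  ∂Q/∂x - ∂P/∂y = (z) - (0) = z.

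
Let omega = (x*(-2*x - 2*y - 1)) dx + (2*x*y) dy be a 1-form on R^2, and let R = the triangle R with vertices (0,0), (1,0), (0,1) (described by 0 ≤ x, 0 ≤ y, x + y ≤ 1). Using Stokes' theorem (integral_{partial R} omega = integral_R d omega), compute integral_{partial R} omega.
integral_(partial R) omega = 2/3

Stokes: integral_partial_R omega = integral_R d omega with d omega = (∂Q/∂x - ∂P/∂y) dx ∧ dy.
  ∂Q/∂x = 2*y
  ∂P/∂y = -2*x
  integrand = ∂Q/∂x - ∂P/∂y = 2*x + 2*y.
Integrating over R: integral_0^1 integral_0^{1-x} (2*x + 2*y) dy dx = 2/3.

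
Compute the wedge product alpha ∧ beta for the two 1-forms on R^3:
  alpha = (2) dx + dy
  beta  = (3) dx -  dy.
alpha ∧ beta = (-5) dx ∧ dy

Distribute the wedge, using dx_i ∧ dx_j = -dx_j ∧ dx_i and dx_i ∧ dx_i = 0. For each pair (i, j) with i < j, the coefficient of dx_i ∧ dx_j in alpha ∧ beta is (alpha_i * beta_j - alpha_j * beta_i). Collecting: alpha ∧ beta = (-5) dx ∧ dy.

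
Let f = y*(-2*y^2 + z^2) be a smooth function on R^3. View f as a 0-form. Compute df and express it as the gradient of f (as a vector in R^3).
df = (0) dx + (-6*y^2 + z^2) dy + (2*y*z) dz; grad f = (0, -6*y^2 + z^2, 2*y*z)

For a 0-form f, d f = (∂f/∂x) dx + (∂f/∂y) dy + (∂f/∂z) dz. The components of the vector representation are exactly the entries of grad f in Cartesian coordinates:
  ∂f/∂x = 0
  ∂f/∂y = -6*y^2 + z^2
  ∂f/∂z = 2*y*z.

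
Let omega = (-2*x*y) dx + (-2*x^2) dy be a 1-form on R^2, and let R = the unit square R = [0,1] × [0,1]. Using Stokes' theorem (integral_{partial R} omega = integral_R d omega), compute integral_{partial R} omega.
integral_(partial R) omega = -1

Stokes: integral_partial_R omega = integral_R d omega with d omega = (∂Q/∂x - ∂P/∂y) dx ∧ dy.
  ∂Q/∂x = -4*x
  ∂P/∂y = -2*x
  integrand = ∂Q/∂x - ∂P/∂y = -2*x.
Integrating over R: integral_0^1 integral_0^1 (-2*x) dx dy = -1.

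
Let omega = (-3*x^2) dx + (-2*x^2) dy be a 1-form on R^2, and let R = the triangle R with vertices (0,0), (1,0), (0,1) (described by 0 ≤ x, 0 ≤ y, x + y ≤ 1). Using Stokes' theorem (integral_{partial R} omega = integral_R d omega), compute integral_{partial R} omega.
integral_(partial R) omega = -2/3

Stokes: integral_partial_R omega = integral_R d omega with d omega = (∂Q/∂x - ∂P/∂y) dx ∧ dy.
  ∂Q/∂x = -4*x
  ∂P/∂y = 0
  integrand = ∂Q/∂x - ∂P/∂y = -4*x.
Integrating over R: integral_0^1 integral_0^{1-x} (-4*x) dy dx = -2/3.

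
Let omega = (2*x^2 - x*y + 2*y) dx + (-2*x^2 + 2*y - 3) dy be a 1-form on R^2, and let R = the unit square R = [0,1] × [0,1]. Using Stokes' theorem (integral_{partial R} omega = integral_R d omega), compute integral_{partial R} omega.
integral_(partial R) omega = -7/2

Stokes: integral_partial_R omega = integral_R d omega with d omega = (∂Q/∂x - ∂P/∂y) dx ∧ dy.
  ∂Q/∂x = -4*x
  ∂P/∂y = 2 - x
  integrand = ∂Q/∂x - ∂P/∂y = -3*x - 2.
Integrating over R: integral_0^1 integral_0^1 (-3*x - 2) dx dy = -7/2.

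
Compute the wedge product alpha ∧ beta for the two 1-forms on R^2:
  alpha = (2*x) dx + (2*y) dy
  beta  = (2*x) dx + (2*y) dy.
alpha ∧ beta = 0

Distribute the wedge, using dx_i ∧ dx_j = -dx_j ∧ dx_i and dx_i ∧ dx_i = 0. For each pair (i, j) with i < j, the coefficient of dx_i ∧ dx_j in alpha ∧ beta is (alpha_i * beta_j - alpha_j * beta_i). Collecting: alpha ∧ beta = 0.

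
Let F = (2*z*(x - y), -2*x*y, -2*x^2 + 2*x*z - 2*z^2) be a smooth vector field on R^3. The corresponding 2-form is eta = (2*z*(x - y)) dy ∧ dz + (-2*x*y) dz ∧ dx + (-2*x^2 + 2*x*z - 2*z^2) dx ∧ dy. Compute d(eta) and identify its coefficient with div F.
d(eta) = (-2*z) dx ∧ dy ∧ dz; div F = -2*z

For a 2-form in R^3 of the form above, applying d gives a 3-form with coefficient ∂P/∂x + ∂Q/∂y + ∂R/∂z:
  ∂P/∂x = 2*z
  ∂Q/∂y = -2*x
  ∂R/∂z = 2*x - 4*z
Sum = -2*z, which is exactly div F.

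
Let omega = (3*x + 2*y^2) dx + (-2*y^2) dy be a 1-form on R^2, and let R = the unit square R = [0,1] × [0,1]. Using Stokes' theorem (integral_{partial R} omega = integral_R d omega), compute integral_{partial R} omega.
integral_(partial R) omega = -2

Stokes: integral_partial_R omega = integral_R d omega with d omega = (∂Q/∂x - ∂P/∂y) dx ∧ dy.
  ∂Q/∂x = 0
  ∂P/∂y = 4*y
  integrand = ∂Q/∂x - ∂P/∂y = -4*y.
Integrating over R: integral_0^1 integral_0^1 (-4*y) dx dy = -2.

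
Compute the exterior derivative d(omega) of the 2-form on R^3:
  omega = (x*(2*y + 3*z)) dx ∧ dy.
d(omega) = (3*x) dx ∧ dy ∧ dz

For a 2-form omega = sum_{i<j} g_{ij} dx_i ∧ dx_j, the exterior derivative is
  d(omega) = sum_{i<j} d(g_{ij}) ∧ dx_i ∧ dx_j = sum_{i<j, k} (∂g_{ij}/∂x_k) dx_k ∧ dx_i ∧ dx_j.
Expand each term, using dx_k ∧ dx_i ∧ dx_j = sgn(permutation) dx_{(a)} ∧ dx_{(b)} ∧ dx_{(c)} with (a < b < c) sorted:
  d(x*(2*y + 3*z)) includes (∂/∂z)(x*(2*y + 3*z)) dz = (3*x) dz, which multiplied by dx ∧ dy gives (3*x) dx ∧ dy ∧ dz
Collecting like 3-forms: d(omega) = (3*x) dx ∧ dy ∧ dz.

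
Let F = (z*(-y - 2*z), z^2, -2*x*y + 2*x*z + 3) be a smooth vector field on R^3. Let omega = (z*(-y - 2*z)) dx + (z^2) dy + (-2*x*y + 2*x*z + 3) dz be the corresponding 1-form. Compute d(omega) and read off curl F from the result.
d(omega) = (-2*x - 2*z) dy ∧ dz + (y - 6*z) dz ∧ dx + (z) dx ∧ dy; curl F = (-2*x - 2*z, y - 6*z, z)

d omega = sum_{i<j} (∂f_j/∂x_i - ∂f_i/∂x_j) dx_i ∧ dx_j. Under the identification (dy ∧ dz, dz ∧ dx, dx ∧ dy) ↔ (e_x, e_y, e_z), the coefficients are exactly the components of curl F. Compute:
  ∂R/∂y - ∂Q/∂z = (-2*x) - (2*z) = -2*x - 2*z
  ∂P/∂z - ∂R/∂x = (-y - 4*z) - (-2*y + 2*z) = y - 6*z
  ∂Q/∂x - ∂P/∂y = (0) - (-z) = z.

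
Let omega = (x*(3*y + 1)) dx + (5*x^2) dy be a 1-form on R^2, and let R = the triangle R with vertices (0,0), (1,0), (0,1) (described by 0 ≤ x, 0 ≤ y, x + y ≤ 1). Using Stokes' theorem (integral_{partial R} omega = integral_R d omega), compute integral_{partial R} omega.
integral_(partial R) omega = 7/6

Stokes: integral_partial_R omega = integral_R d omega with d omega = (∂Q/∂x - ∂P/∂y) dx ∧ dy.
  ∂Q/∂x = 10*x
  ∂P/∂y = 3*x
  integrand = ∂Q/∂x - ∂P/∂y = 7*x.
Integrating over R: integral_0^1 integral_0^{1-x} (7*x) dy dx = 7/6.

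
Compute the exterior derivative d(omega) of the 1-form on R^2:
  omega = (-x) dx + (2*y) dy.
d(omega) = 0

For a 1-form omega = sum_i f_i dx_i, the exterior derivative is
  d(omega) = sum_{i < j} (∂f_j/∂x_i - ∂f_i/∂x_j) dx_i ∧ dx_j.

Assembling: d(omega) = 0.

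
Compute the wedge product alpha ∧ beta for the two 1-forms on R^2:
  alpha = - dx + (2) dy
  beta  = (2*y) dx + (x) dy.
alpha ∧ beta = (-x - 4*y) dx ∧ dy

Distribute the wedge, using dx_i ∧ dx_j = -dx_j ∧ dx_i and dx_i ∧ dx_i = 0. For each pair (i, j) with i < j, the coefficient of dx_i ∧ dx_j in alpha ∧ beta is (alpha_i * beta_j - alpha_j * beta_i). Collecting: alpha ∧ beta = (-x - 4*y) dx ∧ dy.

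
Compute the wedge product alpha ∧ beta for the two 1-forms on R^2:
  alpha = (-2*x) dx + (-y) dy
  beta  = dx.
alpha ∧ beta = (y) dx ∧ dy

Distribute the wedge, using dx_i ∧ dx_j = -dx_j ∧ dx_i and dx_i ∧ dx_i = 0. For each pair (i, j) with i < j, the coefficient of dx_i ∧ dx_j in alpha ∧ beta is (alpha_i * beta_j - alpha_j * beta_i). Collecting: alpha ∧ beta = (y) dx ∧ dy.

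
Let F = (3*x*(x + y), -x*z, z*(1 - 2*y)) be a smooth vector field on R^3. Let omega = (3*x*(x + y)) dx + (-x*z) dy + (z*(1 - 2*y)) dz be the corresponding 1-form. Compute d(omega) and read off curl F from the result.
d(omega) = (x - 2*z) dy ∧ dz + (0) dz ∧ dx + (-3*x - z) dx ∧ dy; curl F = (x - 2*z, 0, -3*x - z)

d omega = sum_{i<j} (∂f_j/∂x_i - ∂f_i/∂x_j) dx_i ∧ dx_j. Under the identification (dy ∧ dz, dz ∧ dx, dx ∧ dy) ↔ (e_x, e_y, e_z), the coefficients are exactly the components of curl F. Compute:
  ∂R/∂y - ∂Q/∂z = (-2*z) - (-x) = x - 2*z
  ∂P/∂z - ∂R/∂x = (0) - (0) = 0
  ∂Q/∂x - ∂P/∂y = (-z) - (3*x) = -3*x - z.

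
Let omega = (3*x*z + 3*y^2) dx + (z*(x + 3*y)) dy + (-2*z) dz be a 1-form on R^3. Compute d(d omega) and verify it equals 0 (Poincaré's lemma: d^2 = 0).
d(d omega) = 0

Step 1: d omega = sum_{i<j} (∂f_j/∂x_i - ∂f_i/∂x_j) dx_i ∧ dx_j:
  coeff of dx ∧ dy: -6*y + z
  coeff of dx ∧ dz: -3*x
  coeff of dy ∧ dz: -x - 3*y
Step 2: Apply d again to each 2-form coefficient. The only possible 3-form in R^3 is dx ∧ dy ∧ dz, with coefficient
  ∂(coeff of dy∧dz)/∂x - ∂(coeff of dx∧dz)/∂y + ∂(coeff of dx∧dy)/∂z
  = ∂/∂x (-x - 3*y) - ∂/∂y (-3*x) + ∂/∂z (-6*y + z).
Each of these terms simplifies to sums of mixed partials that cancel in pairs. The result is 0 (by equality of mixed partials for smooth functions — Schwarz / Clairaut).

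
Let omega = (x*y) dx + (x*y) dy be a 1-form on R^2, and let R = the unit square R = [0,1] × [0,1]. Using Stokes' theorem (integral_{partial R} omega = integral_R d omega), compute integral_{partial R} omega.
integral_(partial R) omega = 0

Stokes: integral_partial_R omega = integral_R d omega with d omega = (∂Q/∂x - ∂P/∂y) dx ∧ dy.
  ∂Q/∂x = y
  ∂P/∂y = x
  integrand = ∂Q/∂x - ∂P/∂y = -x + y.
Integrating over R: integral_0^1 integral_0^1 (-x + y) dx dy = 0.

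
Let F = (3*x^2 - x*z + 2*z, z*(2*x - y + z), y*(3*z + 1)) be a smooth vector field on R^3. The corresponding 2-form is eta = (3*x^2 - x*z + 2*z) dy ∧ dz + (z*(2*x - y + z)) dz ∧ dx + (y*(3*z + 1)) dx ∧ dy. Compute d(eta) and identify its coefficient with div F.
d(eta) = (6*x + 3*y - 2*z) dx ∧ dy ∧ dz; div F = 6*x + 3*y - 2*z

For a 2-form in R^3 of the form above, applying d gives a 3-form with coefficient ∂P/∂x + ∂Q/∂y + ∂R/∂z:
  ∂P/∂x = 6*x - z
  ∂Q/∂y = -z
  ∂R/∂z = 3*y
Sum = 6*x + 3*y - 2*z, which is exactly div F.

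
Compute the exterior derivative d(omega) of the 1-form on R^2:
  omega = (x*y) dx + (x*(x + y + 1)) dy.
d(omega) = (x + y + 1) dx ∧ dy

For a 1-form omega = sum_i f_i dx_i, the exterior derivative is
  d(omega) = sum_{i < j} (∂f_j/∂x_i - ∂f_i/∂x_j) dx_i ∧ dx_j.
  coefficient of dx ∧ dy: ∂f_2/∂x - ∂f_1/∂y = ∂(x*(x + y + 1))/∂x - ∂(x*y)/∂y = x + y + 1
Assembling: d(omega) = (x + y + 1) dx ∧ dy.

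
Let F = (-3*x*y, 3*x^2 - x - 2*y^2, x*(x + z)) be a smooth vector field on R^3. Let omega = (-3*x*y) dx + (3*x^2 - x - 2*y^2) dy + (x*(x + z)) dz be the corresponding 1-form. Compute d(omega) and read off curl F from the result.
d(omega) = (0) dy ∧ dz + (-2*x - z) dz ∧ dx + (9*x - 1) dx ∧ dy; curl F = (0, -2*x - z, 9*x - 1)

d omega = sum_{i<j} (∂f_j/∂x_i - ∂f_i/∂x_j) dx_i ∧ dx_j. Under the identification (dy ∧ dz, dz ∧ dx, dx ∧ dy) ↔ (e_x, e_y, e_z), the coefficients are exactly the components of curl F. Compute:
  ∂R/∂y - ∂Q/∂z = (0) - (0) = 0
  ∂P/∂z - ∂R/∂x = (0) - (2*x + z) = -2*x - z
  ∂Q/∂x - ∂P/∂y = (6*x - 1) - (-3*x) = 9*x - 1.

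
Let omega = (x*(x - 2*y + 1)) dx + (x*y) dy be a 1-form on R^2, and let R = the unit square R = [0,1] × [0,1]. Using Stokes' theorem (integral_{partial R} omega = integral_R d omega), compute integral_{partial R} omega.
integral_(partial R) omega = 3/2

Stokes: integral_partial_R omega = integral_R d omega with d omega = (∂Q/∂x - ∂P/∂y) dx ∧ dy.
  ∂Q/∂x = y
  ∂P/∂y = -2*x
  integrand = ∂Q/∂x - ∂P/∂y = 2*x + y.
Integrating over R: integral_0^1 integral_0^1 (2*x + y) dx dy = 3/2.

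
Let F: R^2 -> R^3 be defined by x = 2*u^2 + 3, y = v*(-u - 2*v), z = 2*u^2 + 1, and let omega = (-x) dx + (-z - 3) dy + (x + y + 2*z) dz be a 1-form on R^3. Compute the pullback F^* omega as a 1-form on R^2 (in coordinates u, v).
F^* omega = (16*u^3 - 2*u^2*v - 8*u*v^2 + 8*u + 4*v) du + (2*u^3 + 8*u^2*v + 4*u + 16*v) dv

Using F^*(f dg) = (f ∘ F) d(g ∘ F), substitute each coordinate x_i by F_i(u, v) in f_i, and replace dx_i by d F_i = (∂F_i/∂u) du + (∂F_i/∂v) dv.
  For the x component: f_1(F) = -2*u^2 - 3; d F_1 = (4*u) du + (0) dv
  For the y component: f_2(F) = -2*u^2 - 4; d F_2 = (-v) du + (-u - 4*v) dv
  For the z component: f_3(F) = 6*u^2 - u*v - 2*v^2 + 5; d F_3 = (4*u) du + (0) dv
Combining and collecting du, dv coefficients:
  coeff of du: 16*u^3 - 2*u^2*v - 8*u*v^2 + 8*u + 4*v
  coeff of dv: 2*u^3 + 8*u^2*v + 4*u + 16*v
F^* omega = (16*u^3 - 2*u^2*v - 8*u*v^2 + 8*u + 4*v) du + (2*u^3 + 8*u^2*v + 4*u + 16*v) dv.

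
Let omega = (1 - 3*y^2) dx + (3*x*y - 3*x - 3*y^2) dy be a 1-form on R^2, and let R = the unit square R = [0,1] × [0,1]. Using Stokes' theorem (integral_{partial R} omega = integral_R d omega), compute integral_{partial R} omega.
integral_(partial R) omega = 3/2

Stokes: integral_partial_R omega = integral_R d omega with d omega = (∂Q/∂x - ∂P/∂y) dx ∧ dy.
  ∂Q/∂x = 3*y - 3
  ∂P/∂y = -6*y
  integrand = ∂Q/∂x - ∂P/∂y = 9*y - 3.
Integrating over R: integral_0^1 integral_0^1 (9*y - 3) dx dy = 3/2.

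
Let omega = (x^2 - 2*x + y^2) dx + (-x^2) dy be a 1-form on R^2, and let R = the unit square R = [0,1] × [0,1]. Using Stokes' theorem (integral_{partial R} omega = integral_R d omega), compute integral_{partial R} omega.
integral_(partial R) omega = -2

Stokes: integral_partial_R omega = integral_R d omega with d omega = (∂Q/∂x - ∂P/∂y) dx ∧ dy.
  ∂Q/∂x = -2*x
  ∂P/∂y = 2*y
  integrand = ∂Q/∂x - ∂P/∂y = -2*x - 2*y.
Integrating over R: integral_0^1 integral_0^1 (-2*x - 2*y) dx dy = -2.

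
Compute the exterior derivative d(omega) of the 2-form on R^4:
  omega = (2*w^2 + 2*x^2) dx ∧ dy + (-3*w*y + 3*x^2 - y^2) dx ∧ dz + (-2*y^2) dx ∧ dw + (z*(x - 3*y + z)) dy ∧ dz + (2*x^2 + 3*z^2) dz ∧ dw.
d(omega) = (4*w + 4*y) dx ∧ dy ∧ dw + (3*w + 2*y + z) dx ∧ dy ∧ dz + (4*x - 3*y) dx ∧ dz ∧ dw

For a 2-form omega = sum_{i<j} g_{ij} dx_i ∧ dx_j, the exterior derivative is
  d(omega) = sum_{i<j} d(g_{ij}) ∧ dx_i ∧ dx_j = sum_{i<j, k} (∂g_{ij}/∂x_k) dx_k ∧ dx_i ∧ dx_j.
Expand each term, using dx_k ∧ dx_i ∧ dx_j = sgn(permutation) dx_{(a)} ∧ dx_{(b)} ∧ dx_{(c)} with (a < b < c) sorted:
  d(2*w^2 + 2*x^2) includes (∂/∂w)(2*w^2 + 2*x^2) dw = (4*w) dw, which multiplied by dx ∧ dy gives (4*w) dx ∧ dy ∧ dw
  d(-3*w*y + 3*x^2 - y^2) includes (∂/∂y)(-3*w*y + 3*x^2 - y^2) dy = (-3*w - 2*y) dy, which multiplied by dx ∧ dz gives (3*w + 2*y) dx ∧ dy ∧ dz
  d(-3*w*y + 3*x^2 - y^2) includes (∂/∂w)(-3*w*y + 3*x^2 - y^2) dw = (-3*y) dw, which multiplied by dx ∧ dz gives (-3*y) dx ∧ dz ∧ dw
  d(-2*y^2) includes (∂/∂y)(-2*y^2) dy = (-4*y) dy, which multiplied by dx ∧ dw gives (4*y) dx ∧ dy ∧ dw
  d(z*(x - 3*y + z)) includes (∂/∂x)(z*(x - 3*y + z)) dx = (z) dx, which multiplied by dy ∧ dz gives (z) dx ∧ dy ∧ dz
  d(2*x^2 + 3*z^2) includes (∂/∂x)(2*x^2 + 3*z^2) dx = (4*x) dx, which multiplied by dz ∧ dw gives (4*x) dx ∧ dz ∧ dw
Collecting like 3-forms: d(omega) = (4*w + 4*y) dx ∧ dy ∧ dw + (3*w + 2*y + z) dx ∧ dy ∧ dz + (4*x - 3*y) dx ∧ dz ∧ dw.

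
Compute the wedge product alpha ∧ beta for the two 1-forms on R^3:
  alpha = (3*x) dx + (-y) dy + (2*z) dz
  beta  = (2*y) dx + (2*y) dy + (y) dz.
alpha ∧ beta = (2*y*(3*x + y)) dx ∧ dy + (y*(3*x - 4*z)) dx ∧ dz + (-y*(y + 4*z)) dy ∧ dz

Distribute the wedge, using dx_i ∧ dx_j = -dx_j ∧ dx_i and dx_i ∧ dx_i = 0. For each pair (i, j) with i < j, the coefficient of dx_i ∧ dx_j in alpha ∧ beta is (alpha_i * beta_j - alpha_j * beta_i). Collecting: alpha ∧ beta = (2*y*(3*x + y)) dx ∧ dy + (y*(3*x - 4*z)) dx ∧ dz + (-y*(y + 4*z)) dy ∧ dz.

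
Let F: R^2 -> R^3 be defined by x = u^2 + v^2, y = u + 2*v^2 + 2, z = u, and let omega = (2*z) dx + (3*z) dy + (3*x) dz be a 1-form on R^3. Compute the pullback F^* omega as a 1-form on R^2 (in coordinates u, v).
F^* omega = (7*u^2 + 3*u + 3*v^2) du + (16*u*v) dv

Using F^*(f dg) = (f ∘ F) d(g ∘ F), substitute each coordinate x_i by F_i(u, v) in f_i, and replace dx_i by d F_i = (∂F_i/∂u) du + (∂F_i/∂v) dv.
  For the x component: f_1(F) = 2*u; d F_1 = (2*u) du + (2*v) dv
  For the y component: f_2(F) = 3*u; d F_2 = (1) du + (4*v) dv
  For the z component: f_3(F) = 3*u^2 + 3*v^2; d F_3 = (1) du + (0) dv
Combining and collecting du, dv coefficients:
  coeff of du: 7*u^2 + 3*u + 3*v^2
  coeff of dv: 16*u*v
F^* omega = (7*u^2 + 3*u + 3*v^2) du + (16*u*v) dv.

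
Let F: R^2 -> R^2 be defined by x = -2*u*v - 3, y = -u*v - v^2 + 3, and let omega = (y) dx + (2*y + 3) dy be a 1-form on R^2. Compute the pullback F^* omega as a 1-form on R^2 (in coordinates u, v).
F^* omega = (v*(4*u*v + 4*v^2 - 15)) du + (4*u^2*v + 8*u*v^2 - 15*u + 4*v^3 - 18*v) dv

Using F^*(f dg) = (f ∘ F) d(g ∘ F), substitute each coordinate x_i by F_i(u, v) in f_i, and replace dx_i by d F_i = (∂F_i/∂u) du + (∂F_i/∂v) dv.
  For the x component: f_1(F) = -u*v - v^2 + 3; d F_1 = (-2*v) du + (-2*u) dv
  For the y component: f_2(F) = -2*u*v - 2*v^2 + 9; d F_2 = (-v) du + (-u - 2*v) dv
Combining and collecting du, dv coefficients:
  coeff of du: v*(4*u*v + 4*v^2 - 15)
  coeff of dv: 4*u^2*v + 8*u*v^2 - 15*u + 4*v^3 - 18*v
F^* omega = (v*(4*u*v + 4*v^2 - 15)) du + (4*u^2*v + 8*u*v^2 - 15*u + 4*v^3 - 18*v) dv.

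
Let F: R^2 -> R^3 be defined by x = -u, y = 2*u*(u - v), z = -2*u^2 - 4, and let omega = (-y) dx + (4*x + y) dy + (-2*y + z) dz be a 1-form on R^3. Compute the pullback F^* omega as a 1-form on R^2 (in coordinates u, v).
F^* omega = (2*u*(16*u^2 - 14*u*v - 7*u + 2*v^2 + 3*v + 8)) du + (4*u^2*(-u + v + 2)) dv

Using F^*(f dg) = (f ∘ F) d(g ∘ F), substitute each coordinate x_i by F_i(u, v) in f_i, and replace dx_i by d F_i = (∂F_i/∂u) du + (∂F_i/∂v) dv.
  For the x component: f_1(F) = 2*u*(-u + v); d F_1 = (-1) du + (0) dv
  For the y component: f_2(F) = 2*u*(u - v - 2); d F_2 = (4*u - 2*v) du + (-2*u) dv
  For the z component: f_3(F) = -6*u^2 + 4*u*v - 4; d F_3 = (-4*u) du + (0) dv
Combining and collecting du, dv coefficients:
  coeff of du: 2*u*(16*u^2 - 14*u*v - 7*u + 2*v^2 + 3*v + 8)
  coeff of dv: 4*u^2*(-u + v + 2)
F^* omega = (2*u*(16*u^2 - 14*u*v - 7*u + 2*v^2 + 3*v + 8)) du + (4*u^2*(-u + v + 2)) dv.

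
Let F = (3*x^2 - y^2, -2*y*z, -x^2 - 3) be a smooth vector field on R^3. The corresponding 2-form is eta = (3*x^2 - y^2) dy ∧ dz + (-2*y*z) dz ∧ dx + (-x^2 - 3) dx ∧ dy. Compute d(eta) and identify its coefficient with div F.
d(eta) = (6*x - 2*z) dx ∧ dy ∧ dz; div F = 6*x - 2*z

For a 2-form in R^3 of the form above, applying d gives a 3-form with coefficient ∂P/∂x + ∂Q/∂y + ∂R/∂z:
  ∂P/∂x = 6*x
  ∂Q/∂y = -2*z
  ∂R/∂z = 0
Sum = 6*x - 2*z, which is exactly div F.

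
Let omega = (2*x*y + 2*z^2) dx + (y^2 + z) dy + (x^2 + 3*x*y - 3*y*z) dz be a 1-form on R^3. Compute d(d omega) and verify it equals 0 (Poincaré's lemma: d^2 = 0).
d(d omega) = 0

Step 1: d omega = sum_{i<j} (∂f_j/∂x_i - ∂f_i/∂x_j) dx_i ∧ dx_j:
  coeff of dx ∧ dy: -2*x
  coeff of dx ∧ dz: 2*x + 3*y - 4*z
  coeff of dy ∧ dz: 3*x - 3*z - 1
Step 2: Apply d again to each 2-form coefficient. The only possible 3-form in R^3 is dx ∧ dy ∧ dz, with coefficient
  ∂(coeff of dy∧dz)/∂x - ∂(coeff of dx∧dz)/∂y + ∂(coeff of dx∧dy)/∂z
  = ∂/∂x (3*x - 3*z - 1) - ∂/∂y (2*x + 3*y - 4*z) + ∂/∂z (-2*x).
Each of these terms simplifies to sums of mixed partials that cancel in pairs. The result is 0 (by equality of mixed partials for smooth functions — Schwarz / Clairaut).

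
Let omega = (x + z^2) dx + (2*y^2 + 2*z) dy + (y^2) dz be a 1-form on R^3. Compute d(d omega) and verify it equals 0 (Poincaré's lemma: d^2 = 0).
d(d omega) = 0

Step 1: d omega = sum_{i<j} (∂f_j/∂x_i - ∂f_i/∂x_j) dx_i ∧ dx_j:
  coeff of dx ∧ dy: 0
  coeff of dx ∧ dz: -2*z
  coeff of dy ∧ dz: 2*y - 2
Step 2: Apply d again to each 2-form coefficient. The only possible 3-form in R^3 is dx ∧ dy ∧ dz, with coefficient
  ∂(coeff of dy∧dz)/∂x - ∂(coeff of dx∧dz)/∂y + ∂(coeff of dx∧dy)/∂z
  = ∂/∂x (2*y - 2) - ∂/∂y (-2*z) + ∂/∂z (0).
Each of these terms simplifies to sums of mixed partials that cancel in pairs. The result is 0 (by equality of mixed partials for smooth functions — Schwarz / Clairaut).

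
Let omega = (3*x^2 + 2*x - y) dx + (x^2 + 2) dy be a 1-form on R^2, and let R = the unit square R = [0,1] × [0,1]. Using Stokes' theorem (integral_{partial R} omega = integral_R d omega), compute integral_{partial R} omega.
integral_(partial R) omega = 2

Stokes: integral_partial_R omega = integral_R d omega with d omega = (∂Q/∂x - ∂P/∂y) dx ∧ dy.
  ∂Q/∂x = 2*x
  ∂P/∂y = -1
  integrand = ∂Q/∂x - ∂P/∂y = 2*x + 1.
Integrating over R: integral_0^1 integral_0^1 (2*x + 1) dx dy = 2.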